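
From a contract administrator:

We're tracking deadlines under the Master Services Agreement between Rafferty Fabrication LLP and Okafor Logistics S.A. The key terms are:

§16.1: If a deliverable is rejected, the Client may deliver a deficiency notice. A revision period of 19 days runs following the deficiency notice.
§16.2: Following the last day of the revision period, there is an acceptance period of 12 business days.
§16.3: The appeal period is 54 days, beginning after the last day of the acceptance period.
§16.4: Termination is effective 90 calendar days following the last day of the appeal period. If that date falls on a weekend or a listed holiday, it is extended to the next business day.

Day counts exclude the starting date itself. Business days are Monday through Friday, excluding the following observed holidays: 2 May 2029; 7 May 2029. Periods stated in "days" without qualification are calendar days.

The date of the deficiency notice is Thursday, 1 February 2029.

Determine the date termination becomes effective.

Adding 19 calendar days to 1 February 2029 gives 20 February 2029, which is the last day of the revision period.
The last day of the acceptance period: counting 12 business days from Tuesday, 20 February 2029 (Feb 21, Feb 22, Feb 23, Feb 26, …, Mar 6, Mar 7, Mar 8, skipping weekends) reaches Thursday, 8 March 2029.
The last day of the appeal period: 54 calendar days after 8 March 2029 is 1 May 2029.
Adding 90 calendar days to 1 May 2029 gives 30 July 2029, which is the date termination becomes effective. 30 July 2029 is a Monday and is not a listed holiday, so no roll-forward applies.

30 July 2029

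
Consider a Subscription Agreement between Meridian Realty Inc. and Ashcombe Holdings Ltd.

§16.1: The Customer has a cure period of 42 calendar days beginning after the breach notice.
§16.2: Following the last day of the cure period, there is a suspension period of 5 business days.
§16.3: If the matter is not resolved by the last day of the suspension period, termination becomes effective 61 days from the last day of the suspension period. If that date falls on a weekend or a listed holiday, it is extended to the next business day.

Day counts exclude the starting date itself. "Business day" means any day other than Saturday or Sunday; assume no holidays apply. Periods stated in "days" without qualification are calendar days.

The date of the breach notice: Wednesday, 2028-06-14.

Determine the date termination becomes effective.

The last day of the cure period: 2028-06-14 + 42 days = 2028-07-26.
From Wednesday, 2028-07-26, 5 business days (Jul 27, Jul 28, Jul 31, Aug 1, Aug 2, skipping weekends) brings us to Wednesday, 2028-08-02, which is the last day of the suspension period.
The date termination becomes effective: 61 calendar days after 2028-08-02 is 2028-10-02. 2028-10-02 is a Monday, so no roll-forward applies.

2028-10-02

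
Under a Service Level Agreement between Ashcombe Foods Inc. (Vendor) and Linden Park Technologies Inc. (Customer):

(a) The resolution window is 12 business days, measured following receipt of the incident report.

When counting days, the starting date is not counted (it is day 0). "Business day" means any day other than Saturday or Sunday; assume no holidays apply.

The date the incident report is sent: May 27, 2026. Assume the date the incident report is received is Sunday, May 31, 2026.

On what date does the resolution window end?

From Sunday, May 31, 2026, 12 business days (Jun 1, Jun 2, Jun 3, Jun 4, …, Jun 12, Jun 15, Jun 16, skipping weekends) brings us to Tuesday, Jun 16, 2026, which is the last day of the resolution window.

Jun 16, 2026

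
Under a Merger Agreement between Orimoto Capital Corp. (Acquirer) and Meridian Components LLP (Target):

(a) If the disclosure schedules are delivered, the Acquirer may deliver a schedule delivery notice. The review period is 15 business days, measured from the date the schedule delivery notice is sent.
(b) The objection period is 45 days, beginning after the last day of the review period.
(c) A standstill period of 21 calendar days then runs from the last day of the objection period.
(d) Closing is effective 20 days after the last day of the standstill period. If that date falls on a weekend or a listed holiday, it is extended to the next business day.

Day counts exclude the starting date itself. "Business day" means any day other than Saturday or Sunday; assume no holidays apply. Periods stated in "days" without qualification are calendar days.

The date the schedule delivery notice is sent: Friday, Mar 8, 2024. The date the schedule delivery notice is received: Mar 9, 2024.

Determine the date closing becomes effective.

Jun 24, 2024

From Friday, Mar 8, 2024, 15 business days (Mar 11, Mar 12, Mar 13, Mar 14, …, Mar 27, Mar 28, Mar 29, skipping weekends) brings us to Friday, Mar 29, 2024, which is the last day of the review period.
The last day of the objection period: Mar 29, 2024 + 45 days = May 13, 2024.
Adding 21 calendar days to May 13, 2024 gives Jun 3, 2024, which is the last day of the standstill period.
The date closing becomes effective: 20 calendar days after Jun 3, 2024 is Jun 23, 2024. That falls on a Sunday, so it rolls to the next business day, Monday, Jun 24, 2024.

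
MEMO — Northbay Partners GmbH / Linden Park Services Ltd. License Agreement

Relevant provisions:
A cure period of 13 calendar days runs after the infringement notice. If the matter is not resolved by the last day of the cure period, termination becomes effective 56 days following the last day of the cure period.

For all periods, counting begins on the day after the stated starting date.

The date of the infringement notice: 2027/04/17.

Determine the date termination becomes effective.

The last day of the cure period: 2027/04/17 + 13 days = 2027/04/30.
The date termination becomes effective: 56 calendar days after 2027/04/30 is 2027/06/25.

2027/06/25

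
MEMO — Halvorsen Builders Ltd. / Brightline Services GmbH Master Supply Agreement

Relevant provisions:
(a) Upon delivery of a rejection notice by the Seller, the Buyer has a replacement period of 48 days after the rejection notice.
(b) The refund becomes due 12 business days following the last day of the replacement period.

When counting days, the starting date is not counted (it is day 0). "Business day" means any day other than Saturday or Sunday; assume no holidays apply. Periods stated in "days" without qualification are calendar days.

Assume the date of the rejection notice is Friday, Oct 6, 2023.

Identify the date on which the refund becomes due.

Dec 11, 2023

The last day of the replacement period: Oct 6, 2023 + 48 days = Nov 23, 2023.
The date on which the refund becomes due: counting 12 business days from Thursday, Nov 23, 2023 (Nov 24, Nov 27, Nov 28, Nov 29, …, Dec 7, Dec 8, Dec 11, skipping weekends) reaches Monday, Dec 11, 2023.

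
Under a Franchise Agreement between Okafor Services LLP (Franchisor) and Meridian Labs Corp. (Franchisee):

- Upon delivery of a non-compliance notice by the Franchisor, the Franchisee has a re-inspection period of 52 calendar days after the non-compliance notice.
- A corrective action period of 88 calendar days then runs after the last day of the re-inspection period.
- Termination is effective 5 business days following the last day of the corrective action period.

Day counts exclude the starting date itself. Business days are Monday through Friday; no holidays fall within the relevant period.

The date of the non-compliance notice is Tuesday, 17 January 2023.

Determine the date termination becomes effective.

The last day of the re-inspection period: 17 January 2023 + 52 days = 10 March 2023.
The last day of the corrective action period: 88 calendar days after 10 March 2023 is 6 June 2023.
The date termination becomes effective: counting 5 business days from Tuesday, 6 June 2023 (Jun 7, Jun 8, Jun 9, Jun 12, Jun 13, skipping weekends) reaches Tuesday, 13 June 2023.

13 June 2023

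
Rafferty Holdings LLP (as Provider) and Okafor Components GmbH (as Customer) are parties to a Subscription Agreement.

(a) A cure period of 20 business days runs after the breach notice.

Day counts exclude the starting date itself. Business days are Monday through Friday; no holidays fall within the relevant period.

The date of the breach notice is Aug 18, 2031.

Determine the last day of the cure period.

Sep 15, 2031

From Monday, Aug 18, 2031, 20 business days (Aug 19, Aug 20, Aug 21, Aug 22, …, Sep 11, Sep 12, Sep 15, skipping weekends) brings us to Monday, Sep 15, 2031, which is the last day of the cure period.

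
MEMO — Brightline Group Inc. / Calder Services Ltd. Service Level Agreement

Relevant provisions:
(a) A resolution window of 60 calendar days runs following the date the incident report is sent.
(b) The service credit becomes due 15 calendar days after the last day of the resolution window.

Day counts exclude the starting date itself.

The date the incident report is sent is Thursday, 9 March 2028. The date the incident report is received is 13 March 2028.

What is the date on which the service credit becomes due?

The last day of the resolution window: 60 calendar days after 9 March 2028 is 8 May 2028.
Adding 15 calendar days to 8 May 2028 gives 23 May 2028, which is the date on which the service credit becomes due.

23 May 2028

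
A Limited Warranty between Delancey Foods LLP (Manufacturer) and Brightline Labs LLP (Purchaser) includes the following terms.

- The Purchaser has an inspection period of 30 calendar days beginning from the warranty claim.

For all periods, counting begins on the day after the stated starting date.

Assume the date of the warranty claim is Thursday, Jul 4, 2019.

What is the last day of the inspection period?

The last day of the inspection period: Jul 4, 2019 + 30 days = Aug 3, 2019.

Aug 3, 2019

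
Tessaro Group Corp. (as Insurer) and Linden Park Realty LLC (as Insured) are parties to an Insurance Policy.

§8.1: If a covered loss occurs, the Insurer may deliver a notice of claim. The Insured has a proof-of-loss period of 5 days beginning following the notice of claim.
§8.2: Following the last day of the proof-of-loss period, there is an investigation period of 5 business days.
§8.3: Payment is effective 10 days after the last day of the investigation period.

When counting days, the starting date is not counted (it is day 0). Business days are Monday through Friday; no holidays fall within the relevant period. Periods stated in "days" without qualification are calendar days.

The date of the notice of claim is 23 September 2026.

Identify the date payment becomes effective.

15 October 2026

Adding 5 calendar days to 23 September 2026 gives 28 September 2026, which is the last day of the proof-of-loss period.
From Monday, 28 September 2026, 5 business days (Sep 29, Sep 30, Oct 1, Oct 2, Oct 5, skipping weekends) brings us to Monday, 5 October 2026, which is the last day of the investigation period.
The date payment becomes effective: 5 October 2026 + 10 days = 15 October 2026.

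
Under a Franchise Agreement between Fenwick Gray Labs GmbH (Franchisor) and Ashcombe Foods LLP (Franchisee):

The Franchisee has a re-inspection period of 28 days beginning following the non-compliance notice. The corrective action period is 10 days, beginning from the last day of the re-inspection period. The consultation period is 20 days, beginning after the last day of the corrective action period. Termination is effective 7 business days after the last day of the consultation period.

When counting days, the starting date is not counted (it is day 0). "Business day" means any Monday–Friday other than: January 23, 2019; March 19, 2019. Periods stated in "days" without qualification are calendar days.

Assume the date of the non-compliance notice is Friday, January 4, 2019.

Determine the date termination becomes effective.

The last day of the re-inspection period: 28 calendar days after January 4, 2019 is February 1, 2019.
Adding 10 calendar days to February 1, 2019 gives February 11, 2019, which is the last day of the corrective action period.
The last day of the consultation period: 20 calendar days after February 11, 2019 is March 3, 2019.
From Sunday, March 3, 2019, 7 business days (Mar 4, Mar 5, Mar 6, Mar 7, Mar 8, Mar 11, Mar 12, skipping weekends) brings us to Tuesday, March 12, 2019, which is the date termination becomes effective.

March 12, 2019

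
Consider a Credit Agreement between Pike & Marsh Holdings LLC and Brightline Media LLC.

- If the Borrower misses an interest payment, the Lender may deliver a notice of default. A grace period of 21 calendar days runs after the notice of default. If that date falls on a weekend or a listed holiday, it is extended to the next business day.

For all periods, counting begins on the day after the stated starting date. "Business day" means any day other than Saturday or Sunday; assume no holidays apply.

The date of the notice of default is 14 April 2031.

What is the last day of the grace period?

5 May 2031

The last day of the grace period: 21 calendar days after 14 April 2031 is 5 May 2031. 5 May 2031 is a Monday, so no roll-forward applies.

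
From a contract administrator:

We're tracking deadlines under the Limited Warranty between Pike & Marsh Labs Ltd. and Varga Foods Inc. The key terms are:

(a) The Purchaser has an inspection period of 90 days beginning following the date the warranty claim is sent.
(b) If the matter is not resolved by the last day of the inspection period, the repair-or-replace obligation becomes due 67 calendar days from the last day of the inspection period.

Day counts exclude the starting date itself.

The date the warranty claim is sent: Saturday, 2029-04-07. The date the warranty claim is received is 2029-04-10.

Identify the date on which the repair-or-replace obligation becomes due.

The last day of the inspection period: 90 calendar days after 2029-04-07 is 2029-07-06.
The date on which the repair-or-replace obligation becomes due: 67 calendar days after 2029-07-06 is 2029-09-11.

2029-09-11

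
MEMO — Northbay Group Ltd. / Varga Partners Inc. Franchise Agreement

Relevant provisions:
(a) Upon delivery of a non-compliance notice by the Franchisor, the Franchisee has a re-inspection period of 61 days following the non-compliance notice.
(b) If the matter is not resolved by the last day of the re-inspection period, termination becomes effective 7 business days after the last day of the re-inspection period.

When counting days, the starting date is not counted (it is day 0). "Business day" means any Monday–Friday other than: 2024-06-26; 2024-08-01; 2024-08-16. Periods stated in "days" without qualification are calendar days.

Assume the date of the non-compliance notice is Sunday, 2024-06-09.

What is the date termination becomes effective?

2024-08-21

The last day of the re-inspection period: 2024-06-09 + 61 days = 2024-08-09.
The date termination becomes effective: counting 7 business days from Friday, 2024-08-09 (Aug 12, Aug 13, Aug 14, Aug 15, Aug 19, Aug 20, Aug 21, skipping weekends and the listed holiday on Aug 16) reaches Wednesday, 2024-08-21.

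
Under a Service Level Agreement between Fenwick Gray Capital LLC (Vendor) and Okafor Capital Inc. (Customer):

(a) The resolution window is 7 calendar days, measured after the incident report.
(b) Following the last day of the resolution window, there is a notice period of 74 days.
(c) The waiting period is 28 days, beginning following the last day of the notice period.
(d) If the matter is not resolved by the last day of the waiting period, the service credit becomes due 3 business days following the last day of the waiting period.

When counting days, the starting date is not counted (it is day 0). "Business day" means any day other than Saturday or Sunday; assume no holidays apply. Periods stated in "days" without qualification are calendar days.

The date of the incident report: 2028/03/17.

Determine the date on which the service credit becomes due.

2028/07/07

Adding 7 calendar days to 2028/03/17 gives 2028/03/24, which is the last day of the resolution window.
Adding 74 calendar days to 2028/03/24 gives 2028/06/06, which is the last day of the notice period.
The last day of the waiting period: 2028/06/06 + 28 days = 2028/07/04.
From Tuesday, 2028/07/04, 3 business days (Jul 5, Jul 6, Jul 7, skipping weekends) brings us to Friday, 2028/07/07, which is the date on which the service credit becomes due.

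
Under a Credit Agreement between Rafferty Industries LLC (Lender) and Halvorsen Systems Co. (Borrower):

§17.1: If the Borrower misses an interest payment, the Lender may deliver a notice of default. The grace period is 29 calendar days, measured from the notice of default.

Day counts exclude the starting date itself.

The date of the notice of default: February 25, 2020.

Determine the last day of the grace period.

March 25, 2020

Adding 29 calendar days to February 25, 2020 gives March 25, 2020, which is the last day of the grace period.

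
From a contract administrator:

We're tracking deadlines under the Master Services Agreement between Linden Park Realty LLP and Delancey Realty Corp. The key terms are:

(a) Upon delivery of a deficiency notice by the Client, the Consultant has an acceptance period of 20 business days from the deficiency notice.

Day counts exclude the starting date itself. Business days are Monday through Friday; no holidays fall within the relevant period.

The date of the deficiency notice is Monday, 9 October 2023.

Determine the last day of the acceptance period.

6 November 2023

From Monday, 9 October 2023, 20 business days (Oct 10, Oct 11, Oct 12, Oct 13, …, Nov 2, Nov 3, Nov 6, skipping weekends) brings us to Monday, 6 November 2023, which is the last day of the acceptance period.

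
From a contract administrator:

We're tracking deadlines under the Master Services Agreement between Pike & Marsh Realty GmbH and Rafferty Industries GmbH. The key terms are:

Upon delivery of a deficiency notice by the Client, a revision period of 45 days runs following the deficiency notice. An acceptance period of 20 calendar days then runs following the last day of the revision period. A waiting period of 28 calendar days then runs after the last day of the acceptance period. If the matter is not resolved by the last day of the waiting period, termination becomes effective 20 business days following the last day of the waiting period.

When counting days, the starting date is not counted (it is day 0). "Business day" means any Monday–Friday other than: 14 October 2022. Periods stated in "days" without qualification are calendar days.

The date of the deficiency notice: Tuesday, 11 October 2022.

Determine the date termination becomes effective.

9 February 2023

The last day of the revision period: 11 October 2022 + 45 days = 25 November 2022.
The last day of the acceptance period: 25 November 2022 + 20 days = 15 December 2022.
The last day of the waiting period: 28 calendar days after 15 December 2022 is 12 January 2023.
The date termination becomes effective: 20 business days after Thursday, 12 January 2023, skipping weekends — Jan 13, Jan 16, Jan 17, Jan 18, …, Feb 7, Feb 8, Feb 9 — lands on Thursday, 9 February 2023.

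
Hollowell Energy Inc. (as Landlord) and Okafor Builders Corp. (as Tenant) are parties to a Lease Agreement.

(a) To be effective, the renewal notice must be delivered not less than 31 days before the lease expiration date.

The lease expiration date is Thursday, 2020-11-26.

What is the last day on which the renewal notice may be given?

2020-10-26

Counting back 31 calendar days from 2020-11-26 gives 2020-10-26.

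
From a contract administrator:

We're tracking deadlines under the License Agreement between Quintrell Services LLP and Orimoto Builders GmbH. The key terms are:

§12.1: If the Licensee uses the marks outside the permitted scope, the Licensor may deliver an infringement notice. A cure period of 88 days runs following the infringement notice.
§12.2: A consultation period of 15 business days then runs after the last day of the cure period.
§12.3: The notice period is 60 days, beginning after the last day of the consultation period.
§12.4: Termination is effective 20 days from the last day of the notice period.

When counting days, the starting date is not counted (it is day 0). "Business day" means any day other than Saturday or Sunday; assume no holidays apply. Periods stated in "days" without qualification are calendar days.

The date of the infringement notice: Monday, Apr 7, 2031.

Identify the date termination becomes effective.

The last day of the cure period: Apr 7, 2031 + 88 days = Jul 4, 2031.
The last day of the consultation period: counting 15 business days from Friday, Jul 4, 2031 (Jul 7, Jul 8, Jul 9, Jul 10, …, Jul 23, Jul 24, Jul 25, skipping weekends) reaches Friday, Jul 25, 2031.
Adding 60 calendar days to Jul 25, 2031 gives Sep 23, 2031, which is the last day of the notice period.
Adding 20 calendar days to Sep 23, 2031 gives Oct 13, 2031, which is the date termination becomes effective.

Oct 13, 2031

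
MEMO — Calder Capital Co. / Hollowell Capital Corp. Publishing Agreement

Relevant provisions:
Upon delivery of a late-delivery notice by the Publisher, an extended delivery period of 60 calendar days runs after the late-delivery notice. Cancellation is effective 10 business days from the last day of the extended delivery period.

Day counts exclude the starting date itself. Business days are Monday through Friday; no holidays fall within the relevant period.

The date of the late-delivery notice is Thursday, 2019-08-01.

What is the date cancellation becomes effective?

2019-10-14

The last day of the extended delivery period: 2019-08-01 + 60 days = 2019-09-30.
The date cancellation becomes effective: 10 business days after Monday, 2019-09-30, skipping weekends — Oct 1, Oct 2, Oct 3, Oct 4, Oct 7, Oct 8, Oct 9, Oct 10, Oct 11, Oct 14 — lands on Monday, 2019-10-14.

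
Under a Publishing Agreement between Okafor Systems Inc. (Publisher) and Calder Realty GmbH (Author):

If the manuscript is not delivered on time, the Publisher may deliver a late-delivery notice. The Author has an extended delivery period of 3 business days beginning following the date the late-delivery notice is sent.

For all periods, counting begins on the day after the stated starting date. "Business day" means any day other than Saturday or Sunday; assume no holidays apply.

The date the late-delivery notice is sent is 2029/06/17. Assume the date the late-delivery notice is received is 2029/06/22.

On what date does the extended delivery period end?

From Sunday, 2029/06/17, 3 business days (Jun 18, Jun 19, Jun 20, skipping weekends) brings us to Wednesday, 2029/06/20, which is the last day of the extended delivery period.

2029/06/20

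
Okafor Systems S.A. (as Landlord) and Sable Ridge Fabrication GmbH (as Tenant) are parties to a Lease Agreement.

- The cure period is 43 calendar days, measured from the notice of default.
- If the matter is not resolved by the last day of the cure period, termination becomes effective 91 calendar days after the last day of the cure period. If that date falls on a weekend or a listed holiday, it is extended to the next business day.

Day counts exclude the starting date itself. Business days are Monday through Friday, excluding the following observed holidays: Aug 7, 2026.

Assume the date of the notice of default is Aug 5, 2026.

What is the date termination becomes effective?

Adding 43 calendar days to Aug 5, 2026 gives Sep 17, 2026, which is the last day of the cure period.
Adding 91 calendar days to Sep 17, 2026 gives Dec 17, 2026, which is the date termination becomes effective. Dec 17, 2026 is a Thursday and is not a listed holiday, so no roll-forward applies.

Dec 17, 2026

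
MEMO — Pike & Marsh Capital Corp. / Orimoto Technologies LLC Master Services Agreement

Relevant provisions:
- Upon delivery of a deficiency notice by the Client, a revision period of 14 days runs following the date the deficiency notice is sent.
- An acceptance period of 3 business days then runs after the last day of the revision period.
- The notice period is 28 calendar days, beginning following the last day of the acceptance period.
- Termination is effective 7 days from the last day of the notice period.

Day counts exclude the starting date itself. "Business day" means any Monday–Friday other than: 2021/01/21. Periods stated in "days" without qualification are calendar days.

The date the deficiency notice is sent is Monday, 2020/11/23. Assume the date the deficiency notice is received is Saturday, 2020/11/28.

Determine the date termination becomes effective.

2021/01/14

The last day of the revision period: 2020/11/23 + 14 days = 2020/12/07.
The last day of the acceptance period: 3 business days after Monday, 2020/12/07, skipping weekends — Dec 8, Dec 9, Dec 10 — lands on Thursday, 2020/12/10.
The last day of the notice period: 28 calendar days after 2020/12/10 is 2021/01/07.
Adding 7 calendar days to 2021/01/07 gives 2021/01/14, which is the date termination becomes effective.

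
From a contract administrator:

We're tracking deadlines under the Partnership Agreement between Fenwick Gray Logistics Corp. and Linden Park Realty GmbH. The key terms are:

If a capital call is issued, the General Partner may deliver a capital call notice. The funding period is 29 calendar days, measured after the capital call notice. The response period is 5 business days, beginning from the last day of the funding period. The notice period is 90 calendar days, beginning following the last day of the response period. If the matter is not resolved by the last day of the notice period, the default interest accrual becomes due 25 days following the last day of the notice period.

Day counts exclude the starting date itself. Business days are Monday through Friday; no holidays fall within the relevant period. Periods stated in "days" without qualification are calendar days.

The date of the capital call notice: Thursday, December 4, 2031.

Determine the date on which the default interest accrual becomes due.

May 3, 2032

The last day of the funding period: 29 calendar days after December 4, 2031 is January 2, 2032.
The last day of the response period: counting 5 business days from Friday, January 2, 2032 (Jan 5, Jan 6, Jan 7, Jan 8, Jan 9, skipping weekends) reaches Friday, January 9, 2032.
The last day of the notice period: 90 calendar days after January 9, 2032 is April 8, 2032.
The date on which the default interest accrual becomes due: 25 calendar days after April 8, 2032 is May 3, 2032.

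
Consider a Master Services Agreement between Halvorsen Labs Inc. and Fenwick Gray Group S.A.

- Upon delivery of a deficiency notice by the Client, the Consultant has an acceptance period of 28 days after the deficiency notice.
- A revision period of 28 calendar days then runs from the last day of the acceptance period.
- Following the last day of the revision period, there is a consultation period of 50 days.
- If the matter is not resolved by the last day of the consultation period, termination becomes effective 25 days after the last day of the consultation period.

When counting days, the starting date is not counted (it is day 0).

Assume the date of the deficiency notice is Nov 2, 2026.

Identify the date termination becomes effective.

Mar 13, 2027

The last day of the acceptance period: Nov 2, 2026 + 28 days = Nov 30, 2026.
The last day of the revision period: 28 calendar days after Nov 30, 2026 is Dec 28, 2026.
The last day of the consultation period: Dec 28, 2026 + 50 days = Feb 16, 2027.
The date termination becomes effective: 25 calendar days after Feb 16, 2027 is Mar 13, 2027.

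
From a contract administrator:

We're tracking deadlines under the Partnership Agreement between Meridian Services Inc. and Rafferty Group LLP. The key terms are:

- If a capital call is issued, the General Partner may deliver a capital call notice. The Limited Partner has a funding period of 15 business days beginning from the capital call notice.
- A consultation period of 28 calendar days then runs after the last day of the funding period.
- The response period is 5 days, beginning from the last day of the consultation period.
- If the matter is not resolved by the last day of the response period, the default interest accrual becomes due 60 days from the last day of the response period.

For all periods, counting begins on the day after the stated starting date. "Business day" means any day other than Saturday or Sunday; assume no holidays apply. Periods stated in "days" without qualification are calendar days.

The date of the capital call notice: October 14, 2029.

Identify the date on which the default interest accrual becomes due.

The last day of the funding period: counting 15 business days from Sunday, October 14, 2029 (Oct 15, Oct 16, Oct 17, Oct 18, …, Oct 31, Nov 1, Nov 2, skipping weekends) reaches Friday, November 2, 2029.
The last day of the consultation period: 28 calendar days after November 2, 2029 is November 30, 2029.
Adding 5 calendar days to November 30, 2029 gives December 5, 2029, which is the last day of the response period.
The date on which the default interest accrual becomes due: December 5, 2029 + 60 days = February 3, 2030.

February 3, 2030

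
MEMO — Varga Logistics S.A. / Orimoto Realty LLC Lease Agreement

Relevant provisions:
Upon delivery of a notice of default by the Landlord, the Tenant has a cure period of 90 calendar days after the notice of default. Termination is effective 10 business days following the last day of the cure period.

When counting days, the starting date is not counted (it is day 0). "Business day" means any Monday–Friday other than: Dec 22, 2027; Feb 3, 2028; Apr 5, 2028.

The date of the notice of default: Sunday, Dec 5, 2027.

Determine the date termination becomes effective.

The last day of the cure period: 90 calendar days after Dec 5, 2027 is Mar 4, 2028.
From Saturday, Mar 4, 2028, 10 business days (Mar 6, Mar 7, Mar 8, Mar 9, Mar 10, Mar 13, Mar 14, Mar 15, Mar 16, Mar 17, skipping weekends) brings us to Friday, Mar 17, 2028, which is the date termination becomes effective.

Mar 17, 2028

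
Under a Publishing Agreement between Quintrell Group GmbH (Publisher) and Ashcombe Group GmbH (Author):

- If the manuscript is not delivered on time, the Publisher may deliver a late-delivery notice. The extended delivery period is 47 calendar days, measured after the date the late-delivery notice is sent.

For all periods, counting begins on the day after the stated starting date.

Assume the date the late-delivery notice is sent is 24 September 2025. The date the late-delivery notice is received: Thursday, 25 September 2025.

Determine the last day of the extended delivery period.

Adding 47 calendar days to 24 September 2025 gives 10 November 2025, which is the last day of the extended delivery period.

10 November 2025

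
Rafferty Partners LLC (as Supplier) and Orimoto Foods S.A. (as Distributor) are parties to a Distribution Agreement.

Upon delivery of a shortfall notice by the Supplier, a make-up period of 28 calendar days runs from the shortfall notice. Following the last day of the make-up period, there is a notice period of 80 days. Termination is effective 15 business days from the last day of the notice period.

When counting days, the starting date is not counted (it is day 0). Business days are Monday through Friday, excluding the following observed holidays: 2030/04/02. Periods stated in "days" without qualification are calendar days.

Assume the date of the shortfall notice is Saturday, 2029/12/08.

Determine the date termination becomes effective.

The last day of the make-up period: 2029/12/08 + 28 days = 2030/01/05.
The last day of the notice period: 2030/01/05 + 80 days = 2030/03/26.
From Tuesday, 2030/03/26, 15 business days (Mar 27, Mar 28, Mar 29, Apr 1, …, Apr 15, Apr 16, Apr 17, skipping weekends and the listed holiday on Apr 2) brings us to Wednesday, 2030/04/17, which is the date termination becomes effective.

2030/04/17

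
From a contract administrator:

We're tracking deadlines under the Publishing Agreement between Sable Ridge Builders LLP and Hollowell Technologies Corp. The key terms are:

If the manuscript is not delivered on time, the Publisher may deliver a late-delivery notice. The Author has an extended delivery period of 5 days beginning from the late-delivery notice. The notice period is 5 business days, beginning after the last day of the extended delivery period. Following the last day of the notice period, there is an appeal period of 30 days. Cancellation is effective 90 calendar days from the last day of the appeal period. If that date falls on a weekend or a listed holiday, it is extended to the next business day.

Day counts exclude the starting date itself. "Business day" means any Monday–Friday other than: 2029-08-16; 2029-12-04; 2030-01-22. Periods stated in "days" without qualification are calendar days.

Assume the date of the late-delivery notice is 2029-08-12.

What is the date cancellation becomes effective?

2029-12-24

Adding 5 calendar days to 2029-08-12 gives 2029-08-17, which is the last day of the extended delivery period.
From Friday, 2029-08-17, 5 business days (Aug 20, Aug 21, Aug 22, Aug 23, Aug 24, skipping weekends) brings us to Friday, 2029-08-24, which is the last day of the notice period.
The last day of the appeal period: 2029-08-24 + 30 days = 2029-09-23.
The date cancellation becomes effective: 2029-09-23 + 90 days = 2029-12-22. That falls on a Saturday, so it rolls to the next business day, Monday, 2029-12-24.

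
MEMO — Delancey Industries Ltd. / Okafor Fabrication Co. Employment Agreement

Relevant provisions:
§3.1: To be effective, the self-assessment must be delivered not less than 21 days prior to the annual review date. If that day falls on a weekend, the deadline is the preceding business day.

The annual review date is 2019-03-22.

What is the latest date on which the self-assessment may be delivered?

2019-03-01

2019-03-22 minus 21 days is 2019-03-01. That is a Friday, so no adjustment is needed.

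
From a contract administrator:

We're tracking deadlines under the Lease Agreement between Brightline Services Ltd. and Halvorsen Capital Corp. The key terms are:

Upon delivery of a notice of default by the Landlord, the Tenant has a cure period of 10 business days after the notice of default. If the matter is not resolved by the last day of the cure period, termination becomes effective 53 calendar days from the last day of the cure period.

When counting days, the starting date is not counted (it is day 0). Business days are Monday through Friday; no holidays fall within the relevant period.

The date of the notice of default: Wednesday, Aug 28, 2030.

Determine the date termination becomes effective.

Nov 3, 2030

The last day of the cure period: 10 business days after Wednesday, Aug 28, 2030, skipping weekends — Aug 29, Aug 30, Sep 2, Sep 3, Sep 4, Sep 5, Sep 6, Sep 9, Sep 10, Sep 11 — lands on Wednesday, Sep 11, 2030.
The date termination becomes effective: Sep 11, 2030 + 53 days = Nov 3, 2030.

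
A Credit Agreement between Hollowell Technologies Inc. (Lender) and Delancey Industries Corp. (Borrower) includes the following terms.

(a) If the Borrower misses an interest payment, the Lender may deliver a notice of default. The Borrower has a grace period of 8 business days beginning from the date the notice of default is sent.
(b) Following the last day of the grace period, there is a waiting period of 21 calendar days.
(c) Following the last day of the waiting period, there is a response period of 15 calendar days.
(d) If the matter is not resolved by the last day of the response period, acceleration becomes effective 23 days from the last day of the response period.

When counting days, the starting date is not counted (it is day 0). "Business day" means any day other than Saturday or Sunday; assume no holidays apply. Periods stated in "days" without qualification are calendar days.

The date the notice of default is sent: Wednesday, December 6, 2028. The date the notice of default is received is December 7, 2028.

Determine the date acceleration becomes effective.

February 15, 2029

The last day of the grace period: 8 business days after Wednesday, December 6, 2028, skipping weekends — Dec 7, Dec 8, Dec 11, Dec 12, Dec 13, Dec 14, Dec 15, Dec 18 — lands on Monday, December 18, 2028.
The last day of the waiting period: 21 calendar days after December 18, 2028 is January 8, 2029.
The last day of the response period: 15 calendar days after January 8, 2029 is January 23, 2029.
The date acceleration becomes effective: January 23, 2029 + 23 days = February 15, 2029.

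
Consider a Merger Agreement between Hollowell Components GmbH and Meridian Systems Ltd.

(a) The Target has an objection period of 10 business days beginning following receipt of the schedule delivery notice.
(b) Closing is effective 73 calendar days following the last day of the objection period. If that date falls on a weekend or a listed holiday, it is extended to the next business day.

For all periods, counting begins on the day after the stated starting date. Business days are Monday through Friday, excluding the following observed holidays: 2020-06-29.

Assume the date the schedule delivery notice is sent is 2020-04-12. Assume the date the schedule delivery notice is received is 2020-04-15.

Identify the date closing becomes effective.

The last day of the objection period: counting 10 business days from Wednesday, 2020-04-15 (Apr 16, Apr 17, Apr 20, Apr 21, Apr 22, Apr 23, Apr 24, Apr 27, Apr 28, Apr 29, skipping weekends) reaches Wednesday, 2020-04-29.
The date closing becomes effective: 2020-04-29 + 73 days = 2020-07-11. That falls on a Saturday, so it rolls to the next business day, Monday, 2020-07-13.

2020-07-13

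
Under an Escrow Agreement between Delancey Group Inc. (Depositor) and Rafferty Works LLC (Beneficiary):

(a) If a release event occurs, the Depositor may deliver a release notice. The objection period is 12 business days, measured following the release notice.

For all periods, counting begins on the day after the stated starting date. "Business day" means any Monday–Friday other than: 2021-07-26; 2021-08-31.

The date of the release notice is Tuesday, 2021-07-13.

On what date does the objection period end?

From Tuesday, 2021-07-13, 12 business days (Jul 14, Jul 15, Jul 16, Jul 19, …, Jul 28, Jul 29, Jul 30, skipping weekends and the listed holiday on Jul 26) brings us to Friday, 2021-07-30, which is the last day of the objection period.

2021-07-30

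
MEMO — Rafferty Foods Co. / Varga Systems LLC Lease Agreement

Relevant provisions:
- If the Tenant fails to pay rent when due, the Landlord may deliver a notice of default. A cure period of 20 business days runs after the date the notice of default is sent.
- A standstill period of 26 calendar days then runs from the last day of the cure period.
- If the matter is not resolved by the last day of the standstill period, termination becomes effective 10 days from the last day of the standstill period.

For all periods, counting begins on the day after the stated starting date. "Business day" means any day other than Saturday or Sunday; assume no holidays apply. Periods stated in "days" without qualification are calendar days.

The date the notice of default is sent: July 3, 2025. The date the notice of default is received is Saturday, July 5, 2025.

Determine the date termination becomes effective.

From Thursday, July 3, 2025, 20 business days (Jul 4, Jul 7, Jul 8, Jul 9, …, Jul 29, Jul 30, Jul 31, skipping weekends) brings us to Thursday, July 31, 2025, which is the last day of the cure period.
The last day of the standstill period: July 31, 2025 + 26 days = August 26, 2025.
Adding 10 calendar days to August 26, 2025 gives September 5, 2025, which is the date termination becomes effective.

September 5, 2025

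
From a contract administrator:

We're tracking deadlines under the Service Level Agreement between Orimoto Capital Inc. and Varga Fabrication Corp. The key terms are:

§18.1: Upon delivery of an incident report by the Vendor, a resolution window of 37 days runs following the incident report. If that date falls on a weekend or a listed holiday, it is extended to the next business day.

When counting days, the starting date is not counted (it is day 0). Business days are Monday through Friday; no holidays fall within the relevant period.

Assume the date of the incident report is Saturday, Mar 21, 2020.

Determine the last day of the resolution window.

Apr 27, 2020

Adding 37 calendar days to Mar 21, 2020 gives Apr 27, 2020, which is the last day of the resolution window. Apr 27, 2020 is a Monday, so no roll-forward applies.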